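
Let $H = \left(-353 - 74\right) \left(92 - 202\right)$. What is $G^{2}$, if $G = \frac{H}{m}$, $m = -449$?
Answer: $\frac{2206180900}{201601} \approx 10943.0$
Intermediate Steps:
$H = 46970$ ($H = \left(-427\right) \left(-110\right) = 46970$)
$G = - \frac{46970}{449}$ ($G = \frac{46970}{-449} = 46970 \left(- \frac{1}{449}\right) = - \frac{46970}{449} \approx -104.61$)
$G^{2} = \left(- \frac{46970}{449}\right)^{2} = \frac{2206180900}{201601}$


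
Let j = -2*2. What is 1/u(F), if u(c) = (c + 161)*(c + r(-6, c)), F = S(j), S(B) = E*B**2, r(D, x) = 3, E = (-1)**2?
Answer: 1/3363 ≈ 0.00029735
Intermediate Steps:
E = 1
j = -4
S(B) = B**2 (S(B) = 1*B**2 = B**2)
F = 16 (F = (-4)**2 = 16)
u(c) = (3 + c)*(161 + c) (u(c) = (c + 161)*(c + 3) = (161 + c)*(3 + c) = (3 + c)*(161 + c))
1/u(F) = 1/(483 + 16**2 + 164*16) = 1/(483 + 256 + 2624) = 1/3363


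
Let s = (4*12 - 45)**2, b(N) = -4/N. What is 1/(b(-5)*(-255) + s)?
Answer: -1/195 ≈ -0.0051282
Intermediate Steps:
s = 9 (s = (48 - 45)**2 = 3**2 = 9)
1/(b(-5)*(-255) + s) = 1/(-4/(-5)*(-255) + 9) = 1/(-4*(-1/5)*(-255) + 9) = 1/((4/5)*(-255) + 9) = 1/(-204 + 9) = 1/(-195) = -1/195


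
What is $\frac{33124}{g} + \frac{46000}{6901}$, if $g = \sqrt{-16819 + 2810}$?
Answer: $\frac{46000}{6901} - \frac{33124 i \sqrt{14009}}{14009} \approx 6.6657 - 279.86 i$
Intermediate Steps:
$g = i \sqrt{14009}$ ($g = \sqrt{-14009} = i \sqrt{14009} \approx 118.36 i$)
$\frac{33124}{g} + \frac{46000}{6901} = \frac{33124}{i \sqrt{14009}} + \frac{46000}{6901} = 33124 \left(- \frac{i \sqrt{14009}}{14009}\right) + 46000 \cdot \frac{1}{6901} = - \frac{33124 i \sqrt{14009}}{14009} + \frac{46000}{6901} = \frac{46000}{6901} - \frac{33124 i \sqrt{14009}}{14009}$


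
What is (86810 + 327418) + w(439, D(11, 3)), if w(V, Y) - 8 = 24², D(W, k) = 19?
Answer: 414812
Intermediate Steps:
w(V, Y) = 584 (w(V, Y) = 8 + 24² = 8 + 576 = 584)
(86810 + 327418) + w(439, D(11, 3)) = (86810 + 327418) + 584 = 414228 + 584 = 414812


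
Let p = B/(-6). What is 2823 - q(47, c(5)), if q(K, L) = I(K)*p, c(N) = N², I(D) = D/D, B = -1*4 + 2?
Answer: 8468/3 ≈ 2822.7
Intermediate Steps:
B = -2 (B = -4 + 2 = -2)
I(D) = 1
p = ⅓ (p = -2/(-6) = -2*(-⅙) = ⅓ ≈ 0.33333)
q(K, L) = ⅓ (q(K, L) = 1*(⅓) = ⅓)
2823 - q(47, c(5)) = 2823 - 1*⅓ = 2823 - ⅓ = 8468/3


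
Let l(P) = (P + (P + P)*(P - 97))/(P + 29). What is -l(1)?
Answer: 191/30 ≈ 6.3667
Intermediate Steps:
l(P) = (P + 2*P*(-97 + P))/(29 + P) (l(P) = (P + (2*P)*(-97 + P))/(29 + P) = (P + 2*P*(-97 + P))/(29 + P))
-l(1) = -(-193 + 2*1)/(29 + 1) = -(-193 + 2)/30 = -(-191)/30 = -1*(-191/30) = 191/30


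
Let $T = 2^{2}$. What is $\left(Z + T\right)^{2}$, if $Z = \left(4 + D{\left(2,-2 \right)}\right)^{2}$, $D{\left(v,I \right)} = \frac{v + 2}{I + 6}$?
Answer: $841$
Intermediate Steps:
$D{\left(v,I \right)} = \frac{2 + v}{6 + I}$
$Z = 25$ ($Z = \left(4 + \frac{2 + 2}{6 - 2}\right)^{2} = \left(4 + \frac{1}{4} \cdot 4\right)^{2} = \left(4 + 1\right)^{2} = 5^{2} = 25$)
$T = 4$
$\left(Z + T\right)^{2} = \left(25 + 4\right)^{2} = 29^{2} = 841$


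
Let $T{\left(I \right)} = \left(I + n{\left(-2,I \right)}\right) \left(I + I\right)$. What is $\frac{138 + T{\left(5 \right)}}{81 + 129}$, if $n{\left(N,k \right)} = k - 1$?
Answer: $\frac{38}{35} \approx 1.0857$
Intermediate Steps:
$n{\left(N,k \right)} = -1 + k$
$T{\left(I \right)} = 2 I \left(-1 + 2 I\right)$ ($T{\left(I \right)} = \left(I + \left(-1 + I\right)\right) \left(I + I\right) = \left(-1 + 2 I\right) 2 I = 2 I \left(-1 + 2 I\right)$)
$\frac{138 + T{\left(5 \right)}}{81 + 129} = \frac{138 + 2 \cdot 5 \left(-1 + 2 \cdot 5\right)}{81 + 129} = \frac{138 + 2 \cdot 5 \left(-1 + 10\right)}{210} = \left(138 + 2 \cdot 5 \cdot 9\right) \frac{1}{210} = \left(138 + 90\right) \frac{1}{210} = 228 \cdot \frac{1}{210} = \frac{38}{35}$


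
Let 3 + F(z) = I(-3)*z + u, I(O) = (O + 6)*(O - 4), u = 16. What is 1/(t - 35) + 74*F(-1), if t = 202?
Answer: 420173/167 ≈ 2516.0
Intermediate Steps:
I(O) = (-4 + O)*(6 + O) (I(O) = (6 + O)*(-4 + O) = (-4 + O)*(6 + O))
F(z) = 13 - 21*z (F(z) = -3 + ((-24 + (-3)**2 + 2*(-3))*z + 16) = -3 + ((-24 + 9 - 6)*z + 16) = -3 + (-21*z + 16) = -3 + (16 - 21*z) = 13 - 21*z)
1/(t - 35) + 74*F(-1) = 1/(202 - 35) + 74*(13 - 21*(-1)) = 1/167 + 74*(13 + 21) = 1/167 + 74*34 = 1/167 + 2516 = 420173/167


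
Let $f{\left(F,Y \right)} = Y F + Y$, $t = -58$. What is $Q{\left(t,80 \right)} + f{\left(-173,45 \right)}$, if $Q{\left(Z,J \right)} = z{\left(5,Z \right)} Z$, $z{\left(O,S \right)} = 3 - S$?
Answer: $-11278$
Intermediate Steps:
$Q{\left(Z,J \right)} = Z \left(3 - Z\right)$ ($Q{\left(Z,J \right)} = \left(3 - Z\right) Z = Z \left(3 - Z\right)$)
$f{\left(F,Y \right)} = Y + F Y$ ($f{\left(F,Y \right)} = F Y + Y = Y + F Y$)
$Q{\left(t,80 \right)} + f{\left(-173,45 \right)} = - 58 \left(3 - -58\right) + 45 \left(1 - 173\right) = - 58 \left(3 + 58\right) + 45 \left(-172\right) = \left(-58\right) 61 - 7740 = -3538 - 7740 = -11278$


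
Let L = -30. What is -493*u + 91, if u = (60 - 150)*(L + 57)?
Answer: 1198081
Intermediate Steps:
u = -2430 (u = (60 - 150)*(-30 + 57) = -90*27 = -2430)
-493*u + 91 = -493*(-2430) + 91 = 1197990 + 91 = 1198081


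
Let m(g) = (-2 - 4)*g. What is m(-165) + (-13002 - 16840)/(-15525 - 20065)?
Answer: 17631971/17795 ≈ 990.84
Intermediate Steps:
m(g) = -6*g
m(-165) + (-13002 - 16840)/(-15525 - 20065) = -6*(-165) + (-13002 - 16840)/(-15525 - 20065) = 990 - 29842/(-35590) = 990 - 29842*(-1/35590) = 990 + 14921/17795 = 17631971/17795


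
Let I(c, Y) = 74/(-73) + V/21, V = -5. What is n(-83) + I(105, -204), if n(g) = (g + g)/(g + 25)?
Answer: 71588/44457 ≈ 1.6103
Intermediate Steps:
I(c, Y) = -1919/1533 (I(c, Y) = 74/(-73) - 5/21 = 74*(-1/73) - 5*1/21 = -74/73 - 5/21 = -1919/1533)
n(g) = 2*g/(25 + g) (n(g) = (2*g)/(25 + g) = 2*g/(25 + g))
n(-83) + I(105, -204) = 2*(-83)/(25 - 83) - 1919/1533 = 2*(-83)/(-58) - 1919/1533 = 2*(-83)*(-1/58) - 1919/1533 = 83/29 - 1919/1533 = 71588/44457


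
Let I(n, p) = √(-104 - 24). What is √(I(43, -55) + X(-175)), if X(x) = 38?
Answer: √(38 + 8*I*√2) ≈ 6.2309 + 0.90787*I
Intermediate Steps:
I(n, p) = 8*I*√2 (I(n, p) = √(-128) = 8*I*√2)
√(I(43, -55) + X(-175)) = √(8*I*√2 + 38) = √(38 + 8*I*√2)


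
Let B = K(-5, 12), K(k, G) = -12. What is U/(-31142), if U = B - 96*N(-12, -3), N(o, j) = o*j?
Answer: 1734/15571 ≈ 0.11136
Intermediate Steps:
B = -12
N(o, j) = j*o
U = -3468 (U = -12 - (-288)*(-12) = -12 - 96*36 = -12 - 3456 = -3468)
U/(-31142) = -3468/(-31142) = -3468*(-1/31142) = 1734/15571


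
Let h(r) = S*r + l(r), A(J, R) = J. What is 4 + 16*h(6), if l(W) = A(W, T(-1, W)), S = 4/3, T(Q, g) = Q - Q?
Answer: 228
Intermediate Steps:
T(Q, g) = 0
S = 4/3 (S = 4*(⅓) = 4/3 ≈ 1.3333)
l(W) = W
h(r) = 7*r/3 (h(r) = 4*r/3 + r = 7*r/3)
4 + 16*h(6) = 4 + 16*((7/3)*6) = 4 + 16*14 = 4 + 224 = 228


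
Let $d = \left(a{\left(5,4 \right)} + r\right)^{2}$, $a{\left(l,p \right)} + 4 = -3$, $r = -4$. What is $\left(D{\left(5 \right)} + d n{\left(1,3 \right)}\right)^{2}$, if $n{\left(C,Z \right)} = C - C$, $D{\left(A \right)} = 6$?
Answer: $36$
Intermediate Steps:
$a{\left(l,p \right)} = -7$ ($a{\left(l,p \right)} = -4 - 3 = -7$)
$d = 121$ ($d = \left(-7 - 4\right)^{2} = \left(-11\right)^{2} = 121$)
$n{\left(C,Z \right)} = 0$
$\left(D{\left(5 \right)} + d n{\left(1,3 \right)}\right)^{2} = \left(6 + 121 \cdot 0\right)^{2} = \left(6 + 0\right)^{2} = 6^{2} = 36$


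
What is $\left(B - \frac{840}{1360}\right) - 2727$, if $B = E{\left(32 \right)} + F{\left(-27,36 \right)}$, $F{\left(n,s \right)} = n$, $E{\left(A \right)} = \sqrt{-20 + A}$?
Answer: $- \frac{93657}{34} + 2 \sqrt{3} \approx -2751.2$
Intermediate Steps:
$B = -27 + 2 \sqrt{3}$ ($B = \sqrt{-20 + 32} - 27 = \sqrt{12} - 27 = 2 \sqrt{3} - 27 = -27 + 2 \sqrt{3} \approx -23.536$)
$\left(B - \frac{840}{1360}\right) - 2727 = \left(\left(-27 + 2 \sqrt{3}\right) - \frac{840}{1360}\right) - 2727 = \left(\left(-27 + 2 \sqrt{3}\right) - \frac{21}{34}\right) - 2727 = \left(- \frac{939}{34} + 2 \sqrt{3}\right) - 2727 = - \frac{93657}{34} + 2 \sqrt{3}$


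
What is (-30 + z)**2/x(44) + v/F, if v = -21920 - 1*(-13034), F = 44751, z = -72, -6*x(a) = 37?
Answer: -931288402/551929 ≈ -1687.3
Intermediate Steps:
x(a) = -37/6 (x(a) = -1/6*37 = -37/6)
v = -8886 (v = -21920 + 13034 = -8886)
(-30 + z)**2/x(44) + v/F = (-30 - 72)**2/(-37/6) - 8886/44751 = (-102)**2*(-6/37) - 8886*1/44751 = 10404*(-6/37) - 2962/14917 = -62424/37 - 2962/14917 = -931288402/551929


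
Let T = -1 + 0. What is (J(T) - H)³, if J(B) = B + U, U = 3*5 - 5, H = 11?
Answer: -8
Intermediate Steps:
U = 10 (U = 15 - 5 = 10)
T = -1
J(B) = 10 + B (J(B) = B + 10 = 10 + B)
(J(T) - H)³ = ((10 - 1) - 1*11)³ = (9 - 11)³ = (-2)³ = -8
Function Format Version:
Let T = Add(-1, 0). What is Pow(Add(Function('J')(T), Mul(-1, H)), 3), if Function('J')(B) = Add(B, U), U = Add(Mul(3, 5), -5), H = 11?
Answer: -8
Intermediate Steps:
U = 10 (U = Add(15, -5) = 10)
T = -1
Function('J')(B) = Add(10, B) (Function('J')(B) = Add(B, 10) = Add(10, B))
Pow(Add(Function('J')(T), Mul(-1, H)), 3) = Pow(Add(Add(10, -1), Mul(-1, 11)), 3) = Pow(Add(9, -11), 3) = Pow(-2, 3) = -8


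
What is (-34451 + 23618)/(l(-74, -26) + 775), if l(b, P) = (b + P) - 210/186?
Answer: -335823/20890 ≈ -16.076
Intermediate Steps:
l(b, P) = -35/31 + P + b (l(b, P) = (P + b) - 210*1/186 = (P + b) - 35/31 = -35/31 + P + b)
(-34451 + 23618)/(l(-74, -26) + 775) = (-34451 + 23618)/((-35/31 - 26 - 74) + 775) = -10833/(-3135/31 + 775) = -10833/20890/31 = -10833*31/20890 = -335823/20890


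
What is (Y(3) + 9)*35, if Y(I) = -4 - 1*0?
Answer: 175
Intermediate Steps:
Y(I) = -4 (Y(I) = -4 + 0 = -4)
(Y(3) + 9)*35 = (-4 + 9)*35 = 5*35 = 175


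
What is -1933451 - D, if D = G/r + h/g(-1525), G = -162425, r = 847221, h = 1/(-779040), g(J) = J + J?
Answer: -1297382934221886186407/671019365304000 ≈ -1.9335e+6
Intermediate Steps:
g(J) = 2*J
h = -1/779040 ≈ -1.2836e-6
D = -128644497917593/671019365304000 (D = -162425/847221 - 1/(779040*(2*(-1525))) = -162425*1/847221 - 1/779040/(-3050) = -162425/847221 - 1/779040*(-1/3050) = -162425/847221 + 1/2376072000 = -128644497917593/671019365304000 ≈ -0.19172)
-1933451 - D = -1933451 - 1*(-128644497917593/671019365304000) = -1933451 + 128644497917593/671019365304000 = -1297382934221886186407/671019365304000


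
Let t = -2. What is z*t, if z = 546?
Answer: -1092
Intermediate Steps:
z*t = 546*(-2) = -1092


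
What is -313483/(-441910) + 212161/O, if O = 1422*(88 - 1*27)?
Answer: 30237052474/9583039305 ≈ 3.1553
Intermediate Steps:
O = 86742 (O = 1422*(88 - 27) = 1422*61 = 86742)
-313483/(-441910) + 212161/O = -313483/(-441910) + 212161/86742 = -313483*(-1/441910) + 212161*(1/86742) = 313483/441910 + 212161/86742 = 30237052474/9583039305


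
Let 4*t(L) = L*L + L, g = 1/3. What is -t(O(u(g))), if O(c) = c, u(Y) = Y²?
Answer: -5/162 ≈ -0.030864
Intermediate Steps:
g = ⅓ ≈ 0.33333
t(L) = L/4 + L²/4 (t(L) = (L*L + L)/4 = (L² + L)/4 = (L + L²)/4 = L/4 + L²/4)
-t(O(u(g))) = -(⅓)²*(1 + (⅓)²)/4 = -(1 + ⅑)/(4*9) = -10/(4*9*9) = -1*5/162 = -5/162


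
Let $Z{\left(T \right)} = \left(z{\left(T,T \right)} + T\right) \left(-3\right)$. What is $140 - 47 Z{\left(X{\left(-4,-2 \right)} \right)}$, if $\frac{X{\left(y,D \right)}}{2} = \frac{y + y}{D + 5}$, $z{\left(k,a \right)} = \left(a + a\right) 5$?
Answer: $-8132$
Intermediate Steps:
$z{\left(k,a \right)} = 10 a$ ($z{\left(k,a \right)} = 2 a 5 = 10 a$)
$X{\left(y,D \right)} = \frac{4 y}{5 + D}$ ($X{\left(y,D \right)} = 2 \frac{y + y}{D + 5} = 2 \frac{2 y}{5 + D} = \frac{4 y}{5 + D}$)
$Z{\left(T \right)} = - 33 T$ ($Z{\left(T \right)} = \left(10 T + T\right) \left(-3\right) = 11 T \left(-3\right) = - 33 T$)
$140 - 47 Z{\left(X{\left(-4,-2 \right)} \right)} = 140 - 47 \left(- 33 \cdot 4 \left(-4\right) \frac{1}{5 - 2}\right) = 140 - 47 \left(- 33 \cdot 4 \left(-4\right) \frac{1}{3}\right) = 140 - 47 \left(\left(-33\right) \left(- \frac{16}{3}\right)\right) = 140 - 8272 = -8132$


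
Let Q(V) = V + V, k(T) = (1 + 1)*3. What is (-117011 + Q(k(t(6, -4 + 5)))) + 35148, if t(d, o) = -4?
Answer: -81851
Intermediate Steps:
k(T) = 6 (k(T) = 2*3 = 6)
Q(V) = 2*V
(-117011 + Q(k(t(6, -4 + 5)))) + 35148 = (-117011 + 2*6) + 35148 = (-117011 + 12) + 35148 = -116999 + 35148 = -81851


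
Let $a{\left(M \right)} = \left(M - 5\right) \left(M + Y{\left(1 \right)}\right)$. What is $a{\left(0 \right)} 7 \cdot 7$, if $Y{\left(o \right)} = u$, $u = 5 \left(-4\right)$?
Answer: $4900$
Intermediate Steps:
$u = -20$
$Y{\left(o \right)} = -20$
$a{\left(M \right)} = \left(-20 + M\right) \left(-5 + M\right)$ ($a{\left(M \right)} = \left(M - 5\right) \left(M - 20\right) = \left(-5 + M\right) \left(-20 + M\right) = \left(-20 + M\right) \left(-5 + M\right)$)
$a{\left(0 \right)} 7 \cdot 7 = \left(100 + 0^{2} - 0\right) 7 \cdot 7 = \left(100 + 0 + 0\right) 7 \cdot 7 = 100 \cdot 7 \cdot 7 = 700 \cdot 7 = 4900$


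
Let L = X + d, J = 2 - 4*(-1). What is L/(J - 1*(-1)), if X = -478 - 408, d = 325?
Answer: -561/7 ≈ -80.143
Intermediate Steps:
X = -886
J = 6 (J = 2 + 4 = 6)
L = -561 (L = -886 + 325 = -561)
L/(J - 1*(-1)) = -561/(6 - 1*(-1)) = -561/(6 + 1) = -561/7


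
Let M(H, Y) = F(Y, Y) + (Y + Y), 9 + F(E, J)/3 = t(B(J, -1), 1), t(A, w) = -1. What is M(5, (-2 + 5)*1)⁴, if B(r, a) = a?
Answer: 331776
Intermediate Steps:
F(E, J) = -30 (F(E, J) = -27 + 3*(-1) = -27 - 3 = -30)
M(H, Y) = -30 + 2*Y (M(H, Y) = -30 + (Y + Y) = -30 + 2*Y)
M(5, (-2 + 5)*1)⁴ = (-30 + 2*((-2 + 5)*1))⁴ = (-30 + 2*(3*1))⁴ = (-30 + 2*3)⁴ = (-30 + 6)⁴ = (-24)⁴ = 331776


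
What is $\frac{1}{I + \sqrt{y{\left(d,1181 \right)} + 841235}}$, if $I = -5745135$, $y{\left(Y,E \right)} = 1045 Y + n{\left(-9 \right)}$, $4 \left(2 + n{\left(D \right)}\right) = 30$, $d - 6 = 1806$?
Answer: $- \frac{3830090}{22004382288963} - \frac{\sqrt{1215458}}{22004382288963} \approx -1.7411 \cdot 10^{-7}$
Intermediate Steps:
$d = 1812$ ($d = 6 + 1806 = 1812$)
$n{\left(D \right)} = \frac{11}{2}$ ($n{\left(D \right)} = -2 + \frac{1}{4} \cdot 30 = -2 + \frac{15}{2} = \frac{11}{2}$)
$y{\left(Y,E \right)} = \frac{11}{2} + 1045 Y$ ($y{\left(Y,E \right)} = 1045 Y + \frac{11}{2} = \frac{11}{2} + 1045 Y$)
$\frac{1}{I + \sqrt{y{\left(d,1181 \right)} + 841235}} = \frac{1}{-5745135 + \sqrt{\left(\frac{11}{2} + 1045 \cdot 1812\right) + 841235}} = \frac{1}{-5745135 + \sqrt{\left(\frac{11}{2} + 1893540\right) + 841235}} = \frac{1}{-5745135 + \sqrt{\frac{3787091}{2} + 841235}} = \frac{1}{-5745135 + \sqrt{\frac{5469561}{2}}} = \frac{1}{-5745135 + \frac{3 \sqrt{1215458}}{2}}$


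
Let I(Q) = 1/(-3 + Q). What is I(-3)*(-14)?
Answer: 7/3 ≈ 2.3333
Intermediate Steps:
I(-3)*(-14) = -14/(-3 - 3) = -14/(-6) = -⅙*(-14) = 7/3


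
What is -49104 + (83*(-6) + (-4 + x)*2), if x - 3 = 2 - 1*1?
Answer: -49602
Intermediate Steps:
x = 4 (x = 3 + (2 - 1*1) = 3 + (2 - 1) = 3 + 1 = 4)
-49104 + (83*(-6) + (-4 + x)*2) = -49104 + (83*(-6) + (-4 + 4)*2) = -49104 + (-498 + 0*2) = -49104 + (-498 + 0) = -49104 - 498 = -49602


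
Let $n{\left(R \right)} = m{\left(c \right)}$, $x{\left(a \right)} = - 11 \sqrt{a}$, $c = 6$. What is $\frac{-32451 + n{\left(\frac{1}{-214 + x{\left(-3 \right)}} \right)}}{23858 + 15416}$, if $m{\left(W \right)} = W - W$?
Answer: $- \frac{32451}{39274} \approx -0.82627$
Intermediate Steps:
$m{\left(W \right)} = 0$
$n{\left(R \right)} = 0$
$\frac{-32451 + n{\left(\frac{1}{-214 + x{\left(-3 \right)}} \right)}}{23858 + 15416} = \frac{-32451 + 0}{23858 + 15416} = - \frac{32451}{39274}$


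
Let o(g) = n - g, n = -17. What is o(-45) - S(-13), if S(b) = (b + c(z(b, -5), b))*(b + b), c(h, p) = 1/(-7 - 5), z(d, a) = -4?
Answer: -1873/6 ≈ -312.17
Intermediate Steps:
c(h, p) = -1/12 (c(h, p) = 1/(-12) = -1/12)
o(g) = -17 - g
S(b) = 2*b*(-1/12 + b) (S(b) = (b - 1/12)*(b + b) = (-1/12 + b)*(2*b) = 2*b*(-1/12 + b))
o(-45) - S(-13) = (-17 - 1*(-45)) - (-13)*(-1 + 12*(-13))/6 = (-17 + 45) - (-13)*(-1 - 156)/6 = 28 - (-13)*(-157)/6 = 28 - 1*2041/6 = 28 - 2041/6 = -1873/6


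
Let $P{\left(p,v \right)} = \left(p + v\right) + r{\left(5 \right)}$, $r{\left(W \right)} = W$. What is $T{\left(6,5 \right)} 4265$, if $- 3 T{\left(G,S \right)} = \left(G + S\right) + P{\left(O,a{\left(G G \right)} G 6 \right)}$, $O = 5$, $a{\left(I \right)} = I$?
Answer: $-1872335$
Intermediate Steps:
$P{\left(p,v \right)} = 5 + p + v$ ($P{\left(p,v \right)} = \left(p + v\right) + 5 = 5 + p + v$)
$T{\left(G,S \right)} = - \frac{10}{3} - 2 G^{3} - \frac{G}{3} - \frac{S}{3}$ ($T{\left(G,S \right)} = - \frac{\left(G + S\right) + \left(5 + 5 + G G G 6\right)}{3} = - \frac{\left(G + S\right) + \left(5 + 5 + G^{2} G 6\right)}{3} = - \frac{\left(G + S\right) + \left(5 + 5 + G^{3} \cdot 6\right)}{3} = - \frac{\left(G + S\right) + \left(5 + 5 + 6 G^{3}\right)}{3} = - \frac{\left(G + S\right) + \left(10 + 6 G^{3}\right)}{3} = - \frac{10 + G + S + 6 G^{3}}{3} = - \frac{10}{3} - 2 G^{3} - \frac{G}{3} - \frac{S}{3}$)
$T{\left(6,5 \right)} 4265 = \left(- \frac{10}{3} - 2 \cdot 6^{3} - 2 - \frac{5}{3}\right) 4265 = \left(- \frac{10}{3} - 432 - 2 - \frac{5}{3}\right) 4265 = \left(-439\right) 4265 = -1872335$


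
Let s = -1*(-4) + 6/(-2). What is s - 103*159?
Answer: -16376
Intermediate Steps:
s = 1 (s = 4 + 6*(-½) = 4 - 3 = 1)
s - 103*159 = 1 - 103*159 = 1 - 16377 = -16376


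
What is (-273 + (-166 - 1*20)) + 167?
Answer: -292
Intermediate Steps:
(-273 + (-166 - 1*20)) + 167 = (-273 + (-166 - 20)) + 167 = (-273 - 186) + 167 = -459 + 167 = -292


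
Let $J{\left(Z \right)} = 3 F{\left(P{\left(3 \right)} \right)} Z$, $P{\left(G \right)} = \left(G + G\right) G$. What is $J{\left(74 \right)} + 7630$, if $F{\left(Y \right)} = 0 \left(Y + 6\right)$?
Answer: $7630$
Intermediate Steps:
$P{\left(G \right)} = 2 G^{2}$ ($P{\left(G \right)} = 2 G G = 2 G^{2}$)
$F{\left(Y \right)} = 0$ ($F{\left(Y \right)} = 0 \left(6 + Y\right) = 0$)
$J{\left(Z \right)} = 0$ ($J{\left(Z \right)} = 3 \cdot 0 Z = 0 Z = 0$)
$J{\left(74 \right)} + 7630 = 0 + 7630 = 7630$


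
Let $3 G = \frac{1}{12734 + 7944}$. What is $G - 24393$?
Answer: $- \frac{1513195361}{62034} \approx -24393.0$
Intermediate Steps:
$G = \frac{1}{62034}$ ($G = \frac{1}{3 \left(12734 + 7944\right)} = \frac{1}{3 \cdot 20678} = \frac{1}{3} \cdot \frac{1}{20678} = \frac{1}{62034} \approx 1.612 \cdot 10^{-5}$)
$G - 24393 = \frac{1}{62034} - 24393 = - \frac{1513195361}{62034}$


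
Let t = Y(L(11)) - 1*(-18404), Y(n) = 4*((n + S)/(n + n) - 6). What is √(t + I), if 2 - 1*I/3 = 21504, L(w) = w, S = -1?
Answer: 3*I*√620114/11 ≈ 214.77*I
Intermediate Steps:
I = -64506 (I = 6 - 3*21504 = 6 - 64512 = -64506)
Y(n) = -24 + 2*(-1 + n)/n (Y(n) = 4*((n - 1)/(n + n) - 6) = 4*((-1 + n)/((2*n)) - 6) = 4*((-1 + n)*(1/(2*n)) - 6) = 4*((-1 + n)/(2*n) - 6) = 4*(-6 + (-1 + n)/(2*n)) = -24 + 2*(-1 + n)/n)
t = 202200/11 (t = (-22 - 2/11) - 1*(-18404) = (-22 - 2*1/11) + 18404 = (-22 - 2/11) + 18404 = -244/11 + 18404 = 202200/11 ≈ 18382.)
√(t + I) = √(202200/11 - 64506) = √(-507366/11) = 3*I*√620114/11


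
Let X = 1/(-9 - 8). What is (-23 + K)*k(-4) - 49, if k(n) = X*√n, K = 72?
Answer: -49 - 98*I/17 ≈ -49.0 - 5.7647*I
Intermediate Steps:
X = -1/17 (X = 1/(-17) = -1/17 ≈ -0.058824)
k(n) = -√n/17
(-23 + K)*k(-4) - 49 = (-23 + 72)*(-2*I/17) - 49 = 49*(-2*I/17) - 49 = -98*I/17 - 49 = -49 - 98*I/17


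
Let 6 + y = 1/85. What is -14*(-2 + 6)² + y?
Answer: -19549/85 ≈ -229.99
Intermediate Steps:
y = -509/85 (y = -6 + 1/85 = -509/85 ≈ -5.9882)
-14*(-2 + 6)² + y = -14*(-2 + 6)² - 509/85 = -14*4² - 509/85 = -14*16 - 509/85 = -224 - 509/85 = -19549/85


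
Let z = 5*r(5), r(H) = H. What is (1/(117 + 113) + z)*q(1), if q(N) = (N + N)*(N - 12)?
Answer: -63261/115 ≈ -550.10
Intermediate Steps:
q(N) = 2*N*(-12 + N) (q(N) = (2*N)*(-12 + N) = 2*N*(-12 + N))
z = 25 (z = 5*5 = 25)
(1/(117 + 113) + z)*q(1) = (1/(117 + 113) + 25)*(2*1*(-12 + 1)) = (1/230 + 25)*(2*1*(-11)) = (1/230 + 25)*(-22) = (5751/230)*(-22) = -63261/115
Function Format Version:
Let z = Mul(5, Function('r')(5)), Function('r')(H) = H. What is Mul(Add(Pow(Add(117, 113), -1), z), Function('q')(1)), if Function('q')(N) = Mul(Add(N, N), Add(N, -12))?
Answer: Rational(-63261, 115) ≈ -550.10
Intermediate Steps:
Function('q')(N) = Mul(2, N, Add(-12, N)) (Function('q')(N) = Mul(Mul(2, N), Add(-12, N)) = Mul(2, N, Add(-12, N)))
z = 25 (z = Mul(5, 5) = 25)
Mul(Add(Pow(Add(117, 113), -1), z), Function('q')(1)) = Mul(Add(Pow(Add(117, 113), -1), 25), Mul(2, 1, Add(-12, 1))) = Mul(Add(Pow(230, -1), 25), Mul(2, 1, -11)) = Mul(Add(Rational(1, 230), 25), -22) = Mul(Rational(5751, 230), -22) = Rational(-63261, 115)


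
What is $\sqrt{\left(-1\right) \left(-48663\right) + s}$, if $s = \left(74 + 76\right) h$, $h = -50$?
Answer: $\sqrt{41163} \approx 202.89$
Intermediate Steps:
$s = -7500$ ($s = \left(74 + 76\right) \left(-50\right) = 150 \left(-50\right) = -7500$)
$\sqrt{\left(-1\right) \left(-48663\right) + s} = \sqrt{\left(-1\right) \left(-48663\right) - 7500} = \sqrt{48663 - 7500} = \sqrt{41163}$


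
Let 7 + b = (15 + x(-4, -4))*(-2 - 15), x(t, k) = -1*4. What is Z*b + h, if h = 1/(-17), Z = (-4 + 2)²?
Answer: -13193/17 ≈ -776.06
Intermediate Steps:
x(t, k) = -4
Z = 4 (Z = (-2)² = 4)
b = -194 (b = -7 + (15 - 4)*(-2 - 15) = -7 + 11*(-17) = -7 - 187 = -194)
h = -1/17 ≈ -0.058824
Z*b + h = 4*(-194) - 1/17 = -776 - 1/17 = -13193/17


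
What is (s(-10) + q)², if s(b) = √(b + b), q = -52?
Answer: 2684 - 208*I*√5 ≈ 2684.0 - 465.1*I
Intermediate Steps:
s(b) = √2*√b (s(b) = √(2*b) = √2*√b)
(s(-10) + q)² = (√2*√(-10) - 52)² = (√2*(I*√10) - 52)² = (2*I*√5 - 52)² = (-52 + 2*I*√5)²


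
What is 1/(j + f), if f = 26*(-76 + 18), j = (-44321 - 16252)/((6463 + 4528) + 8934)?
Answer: -19925/30107473 ≈ -0.00066180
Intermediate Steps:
j = -60573/19925 (j = -60573/(10991 + 8934) = -60573/19925 ≈ -3.0401)
f = -1508 (f = 26*(-58) = -1508)
1/(j + f) = 1/(-60573/19925 - 1508) = 1/(-30107473/19925) = -19925/30107473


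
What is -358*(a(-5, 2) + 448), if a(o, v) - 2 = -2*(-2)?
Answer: -162532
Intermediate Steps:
a(o, v) = 6 (a(o, v) = 2 - 2*(-2) = 2 + 4 = 6)
-358*(a(-5, 2) + 448) = -358*(6 + 448) = -358*454 = -162532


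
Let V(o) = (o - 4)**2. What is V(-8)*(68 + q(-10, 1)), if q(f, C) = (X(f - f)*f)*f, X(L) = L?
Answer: 9792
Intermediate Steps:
V(o) = (-4 + o)**2
q(f, C) = 0 (q(f, C) = ((f - f)*f)*f = (0*f)*f = 0*f = 0)
V(-8)*(68 + q(-10, 1)) = (-4 - 8)**2*(68 + 0) = (-12)**2*68 = 144*68 = 9792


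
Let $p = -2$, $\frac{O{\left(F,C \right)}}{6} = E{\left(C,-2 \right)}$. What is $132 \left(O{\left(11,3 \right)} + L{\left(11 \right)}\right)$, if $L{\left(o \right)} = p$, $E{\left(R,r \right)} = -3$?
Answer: $-2640$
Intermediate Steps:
$O{\left(F,C \right)} = -18$ ($O{\left(F,C \right)} = 6 \left(-3\right) = -18$)
$L{\left(o \right)} = -2$
$132 \left(O{\left(11,3 \right)} + L{\left(11 \right)}\right) = 132 \left(-18 - 2\right) = 132 \left(-20\right) = -2640$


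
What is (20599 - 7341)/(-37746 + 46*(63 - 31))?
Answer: -947/2591 ≈ -0.36550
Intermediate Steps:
(20599 - 7341)/(-37746 + 46*(63 - 31)) = 13258/(-37746 + 46*32) = 13258/(-37746 + 1472) = 13258/(-36274) = 13258*(-1/36274) = -947/2591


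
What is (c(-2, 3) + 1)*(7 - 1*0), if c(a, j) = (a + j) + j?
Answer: 35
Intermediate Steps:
c(a, j) = a + 2*j
(c(-2, 3) + 1)*(7 - 1*0) = ((-2 + 2*3) + 1)*(7 - 1*0) = ((-2 + 6) + 1)*(7 + 0) = (4 + 1)*7 = 5*7 = 35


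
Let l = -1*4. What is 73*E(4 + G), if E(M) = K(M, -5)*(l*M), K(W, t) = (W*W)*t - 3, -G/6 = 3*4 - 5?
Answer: -80146408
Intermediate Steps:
G = -42 (G = -6*(3*4 - 5) = -6*(12 - 5) = -6*7 = -42)
K(W, t) = -3 + t*W² (K(W, t) = W²*t - 3 = t*W² - 3 = -3 + t*W²)
l = -4
E(M) = -4*M*(-3 - 5*M²) (E(M) = (-3 - 5*M²)*(-4*M) = -4*M*(-3 - 5*M²))
73*E(4 + G) = 73*(12*(4 - 42) + 20*(4 - 42)³) = 73*(12*(-38) + 20*(-38)³) = 73*(-456 + 20*(-54872)) = 73*(-456 - 1097440) = 73*(-1097896) = -80146408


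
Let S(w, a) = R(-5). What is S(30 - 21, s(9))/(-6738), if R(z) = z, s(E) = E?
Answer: 5/6738 ≈ 0.00074206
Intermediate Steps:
S(w, a) = -5
S(30 - 21, s(9))/(-6738) = -5/(-6738) = -5*(-1/6738) = 5/6738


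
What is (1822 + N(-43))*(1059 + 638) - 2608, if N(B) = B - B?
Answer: 3089326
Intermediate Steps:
N(B) = 0
(1822 + N(-43))*(1059 + 638) - 2608 = (1822 + 0)*(1059 + 638) - 2608 = 1822*1697 - 2608 = 3091934 - 2608 = 3089326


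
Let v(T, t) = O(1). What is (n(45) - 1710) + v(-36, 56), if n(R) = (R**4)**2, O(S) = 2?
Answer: 16815125388917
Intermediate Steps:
n(R) = R**8
v(T, t) = 2
(n(45) - 1710) + v(-36, 56) = (45**8 - 1710) + 2 = (16815125390625 - 1710) + 2 = 16815125388915 + 2 = 16815125388917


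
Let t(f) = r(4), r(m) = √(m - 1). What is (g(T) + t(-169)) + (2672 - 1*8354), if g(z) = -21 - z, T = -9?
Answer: -5694 + √3 ≈ -5692.3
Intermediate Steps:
r(m) = √(-1 + m)
t(f) = √3 (t(f) = √(-1 + 4) = √3)
(g(T) + t(-169)) + (2672 - 1*8354) = ((-21 - 1*(-9)) + √3) + (2672 - 1*8354) = ((-21 + 9) + √3) + (2672 - 8354) = (-12 + √3) - 5682 = -5694 + √3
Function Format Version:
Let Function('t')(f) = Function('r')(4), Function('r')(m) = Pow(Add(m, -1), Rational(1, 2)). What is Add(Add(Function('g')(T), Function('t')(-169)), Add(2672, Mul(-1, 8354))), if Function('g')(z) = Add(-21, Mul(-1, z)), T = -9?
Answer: Add(-5694, Pow(3, Rational(1, 2))) ≈ -5692.3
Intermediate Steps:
Function('r')(m) = Pow(Add(-1, m), Rational(1, 2))
Function('t')(f) = Pow(3, Rational(1, 2)) (Function('t')(f) = Pow(Add(-1, 4), Rational(1, 2)) = Pow(3, Rational(1, 2)))
Add(Add(Function('g')(T), Function('t')(-169)), Add(2672, Mul(-1, 8354))) = Add(Add(Add(-21, Mul(-1, -9)), Pow(3, Rational(1, 2))), Add(2672, Mul(-1, 8354))) = Add(Add(Add(-21, 9), Pow(3, Rational(1, 2))), Add(2672, -8354)) = Add(Add(-12, Pow(3, Rational(1, 2))), -5682) = Add(-5694, Pow(3, Rational(1, 2)))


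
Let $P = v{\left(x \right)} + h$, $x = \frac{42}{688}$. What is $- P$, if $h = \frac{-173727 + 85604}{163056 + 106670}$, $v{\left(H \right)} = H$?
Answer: $\frac{12325033}{46392872} \approx 0.26567$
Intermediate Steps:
$x = \frac{21}{344}$ ($x = 42 \cdot \frac{1}{688} = \frac{21}{344} \approx 0.061046$)
$h = - \frac{88123}{269726} \approx -0.32671$
$P = - \frac{12325033}{46392872}$ ($P = \frac{21}{344} - \frac{88123}{269726} = - \frac{12325033}{46392872} \approx -0.26567$)
$- P = \left(-1\right) \left(- \frac{12325033}{46392872}\right) = \frac{12325033}{46392872}$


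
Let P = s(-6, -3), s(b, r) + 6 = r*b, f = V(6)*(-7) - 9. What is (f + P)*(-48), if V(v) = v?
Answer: 1872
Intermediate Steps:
f = -51 (f = 6*(-7) - 9 = -42 - 9 = -51)
s(b, r) = -6 + b*r (s(b, r) = -6 + r*b = -6 + b*r)
P = 12 (P = -6 - 6*(-3) = -6 + 18 = 12)
(f + P)*(-48) = (-51 + 12)*(-48) = -39*(-48) = 1872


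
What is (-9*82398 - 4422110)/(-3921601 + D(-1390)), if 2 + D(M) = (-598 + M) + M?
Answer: 5163692/3924981 ≈ 1.3156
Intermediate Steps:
D(M) = -600 + 2*M (D(M) = -2 + ((-598 + M) + M) = -2 + (-598 + 2*M) = -600 + 2*M)
(-9*82398 - 4422110)/(-3921601 + D(-1390)) = (-9*82398 - 4422110)/(-3921601 + (-600 + 2*(-1390))) = (-741582 - 4422110)/(-3921601 + (-600 - 2780)) = -5163692/(-3921601 - 3380) = -5163692/(-3924981) = -5163692*(-1/3924981) = 5163692/3924981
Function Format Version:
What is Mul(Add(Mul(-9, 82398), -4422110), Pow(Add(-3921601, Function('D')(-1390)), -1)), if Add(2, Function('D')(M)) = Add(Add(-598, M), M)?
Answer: Rational(5163692, 3924981) ≈ 1.3156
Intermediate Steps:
Function('D')(M) = Add(-600, Mul(2, M)) (Function('D')(M) = Add(-2, Add(Add(-598, M), M)) = Add(-2, Add(-598, Mul(2, M))) = Add(-600, Mul(2, M)))
Mul(Add(Mul(-9, 82398), -4422110), Pow(Add(-3921601, Function('D')(-1390)), -1)) = Mul(Add(Mul(-9, 82398), -4422110), Pow(Add(-3921601, Add(-600, Mul(2, -1390))), -1)) = Mul(Add(-741582, -4422110), Pow(Add(-3921601, Add(-600, -2780)), -1)) = Mul(-5163692, Pow(Add(-3921601, -3380), -1)) = Mul(-5163692, Pow(-3924981, -1)) = Mul(-5163692, Rational(-1, 3924981)) = Rational(5163692, 3924981)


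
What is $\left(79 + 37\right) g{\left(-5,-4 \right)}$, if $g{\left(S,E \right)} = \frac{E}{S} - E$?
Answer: $\frac{2784}{5} \approx 556.8$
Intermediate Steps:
$g{\left(S,E \right)} = - E + \frac{E}{S}$
$\left(79 + 37\right) g{\left(-5,-4 \right)} = \left(79 + 37\right) \left(\left(-1\right) \left(-4\right) - \frac{4}{-5}\right) = 116 \left(4 - - \frac{4}{5}\right) = 116 \left(4 + \frac{4}{5}\right) = 116 \cdot \frac{24}{5} = \frac{2784}{5}$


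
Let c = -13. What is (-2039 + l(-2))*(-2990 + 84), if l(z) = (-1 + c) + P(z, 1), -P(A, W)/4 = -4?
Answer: 5919522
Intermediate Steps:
P(A, W) = 16 (P(A, W) = -4*(-4) = 16)
l(z) = 2 (l(z) = (-1 - 13) + 16 = -14 + 16 = 2)
(-2039 + l(-2))*(-2990 + 84) = (-2039 + 2)*(-2990 + 84) = -2037*(-2906) = 5919522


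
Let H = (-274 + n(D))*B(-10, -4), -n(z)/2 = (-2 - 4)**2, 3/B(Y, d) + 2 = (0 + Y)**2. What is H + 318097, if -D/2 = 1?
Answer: 15586234/49 ≈ 3.1809e+5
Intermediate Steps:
B(Y, d) = 3/(-2 + Y**2) (B(Y, d) = 3/(-2 + (0 + Y)**2) = 3/(-2 + Y**2))
D = -2 (D = -2*1 = -2)
n(z) = -72 (n(z) = -2*(-2 - 4)**2 = -2*(-6)**2 = -2*36 = -72)
H = -519/49 (H = (-274 - 72)*(3/(-2 + (-10)**2)) = -1038/(-2 + 100) = -1038/98 = -346*3/98 = -519/49 ≈ -10.592)
H + 318097 = -519/49 + 318097 = 15586234/49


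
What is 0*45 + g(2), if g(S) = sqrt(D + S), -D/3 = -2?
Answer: 2*sqrt(2) ≈ 2.8284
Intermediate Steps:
D = 6 (D = -3*(-2) = 6)
g(S) = sqrt(6 + S)
0*45 + g(2) = 0*45 + sqrt(6 + 2) = 0 + sqrt(8) = 0 + 2*sqrt(2) = 2*sqrt(2)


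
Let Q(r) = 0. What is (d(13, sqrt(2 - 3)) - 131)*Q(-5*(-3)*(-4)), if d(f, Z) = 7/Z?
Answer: 0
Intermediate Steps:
(d(13, sqrt(2 - 3)) - 131)*Q(-5*(-3)*(-4)) = (7/(sqrt(2 - 3)) - 131)*0 = (7/(sqrt(-1)) - 131)*0 = (7/I - 131)*0 = (7*(-I) - 131)*0 = (-7*I - 131)*0 = (-131 - 7*I)*0 = 0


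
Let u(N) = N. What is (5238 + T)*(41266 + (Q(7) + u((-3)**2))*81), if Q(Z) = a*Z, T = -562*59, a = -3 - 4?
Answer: -1061685920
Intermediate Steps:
a = -7
T = -33158
Q(Z) = -7*Z
(5238 + T)*(41266 + (Q(7) + u((-3)**2))*81) = (5238 - 33158)*(41266 + (-7*7 + (-3)**2)*81) = -27920*(41266 + (-49 + 9)*81) = -27920*(41266 - 40*81) = -27920*(41266 - 3240) = -27920*38026 = -1061685920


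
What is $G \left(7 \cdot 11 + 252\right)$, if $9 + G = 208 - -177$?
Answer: $123704$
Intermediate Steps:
$G = 376$ ($G = -9 + \left(208 - -177\right) = -9 + \left(208 + 177\right) = -9 + 385 = 376$)
$G \left(7 \cdot 11 + 252\right) = 376 \left(7 \cdot 11 + 252\right) = 376 \left(77 + 252\right) = 376 \cdot 329 = 123704$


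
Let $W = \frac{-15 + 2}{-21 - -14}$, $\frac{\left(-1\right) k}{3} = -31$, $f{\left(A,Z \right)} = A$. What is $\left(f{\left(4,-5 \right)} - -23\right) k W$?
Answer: $\frac{32643}{7} \approx 4663.3$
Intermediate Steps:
$k = 93$ ($k = \left(-3\right) \left(-31\right) = 93$)
$W = \frac{13}{7}$ ($W = - \frac{13}{-21 + 14} = - \frac{13}{-7} = \left(-13\right) \left(- \frac{1}{7}\right) = \frac{13}{7} \approx 1.8571$)
$\left(f{\left(4,-5 \right)} - -23\right) k W = \left(4 - -23\right) 93 \cdot \frac{13}{7} = \left(4 + 23\right) 93 \cdot \frac{13}{7} = 27 \cdot 93 \cdot \frac{13}{7} = 2511 \cdot \frac{13}{7} = \frac{32643}{7}$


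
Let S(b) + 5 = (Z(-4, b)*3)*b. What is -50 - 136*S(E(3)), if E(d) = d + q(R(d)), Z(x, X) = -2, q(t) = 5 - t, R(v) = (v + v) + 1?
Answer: 1446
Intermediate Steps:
R(v) = 1 + 2*v (R(v) = 2*v + 1 = 1 + 2*v)
E(d) = 4 - d (E(d) = d + (5 - (1 + 2*d)) = d + (5 + (-1 - 2*d)) = d + (4 - 2*d) = 4 - d)
S(b) = -5 - 6*b (S(b) = -5 + (-2*3)*b = -5 - 6*b)
-50 - 136*S(E(3)) = -50 - 136*(-5 - 6*(4 - 1*3)) = -50 - 136*(-5 - 6*(4 - 3)) = -50 - 136*(-5 - 6*1) = -50 - 136*(-5 - 6) = -50 - 136*(-11) = -50 + 1496 = 1446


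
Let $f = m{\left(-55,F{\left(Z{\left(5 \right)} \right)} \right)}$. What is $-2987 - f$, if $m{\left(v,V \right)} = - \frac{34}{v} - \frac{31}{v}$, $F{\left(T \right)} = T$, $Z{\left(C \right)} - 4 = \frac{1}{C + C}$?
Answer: $- \frac{32870}{11} \approx -2988.2$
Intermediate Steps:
$Z{\left(C \right)} = 4 + \frac{1}{2 C}$ ($Z{\left(C \right)} = 4 + \frac{1}{C + C} = 4 + \frac{1}{2 C}$)
$m{\left(v,V \right)} = - \frac{65}{v}$
$f = \frac{13}{11}$ ($f = - \frac{65}{-55} = \left(-65\right) \left(- \frac{1}{55}\right) = \frac{13}{11} \approx 1.1818$)
$-2987 - f = -2987 - \frac{13}{11} = - \frac{32870}{11}$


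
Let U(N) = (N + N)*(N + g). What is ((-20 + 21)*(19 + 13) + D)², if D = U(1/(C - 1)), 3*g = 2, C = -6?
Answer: 21921124/21609 ≈ 1014.4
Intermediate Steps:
g = ⅔ (g = (⅓)*2 = ⅔ ≈ 0.66667)
U(N) = 2*N*(⅔ + N) (U(N) = (N + N)*(N + ⅔) = (2*N)*(⅔ + N) = 2*N*(⅔ + N))
D = -22/147 (D = 2*(2 + 3/(-6 - 1))/(3*(-6 - 1)) = (⅔)*(2 + 3/(-7))/(-7) = (⅔)*(-⅐)*(2 + 3*(-⅐)) = (⅔)*(-⅐)*(2 - 3/7) = (⅔)*(-⅐)*(11/7) = -22/147 ≈ -0.14966)
((-20 + 21)*(19 + 13) + D)² = ((-20 + 21)*(19 + 13) - 22/147)² = (1*32 - 22/147)² = (32 - 22/147)² = (4682/147)² = 21921124/21609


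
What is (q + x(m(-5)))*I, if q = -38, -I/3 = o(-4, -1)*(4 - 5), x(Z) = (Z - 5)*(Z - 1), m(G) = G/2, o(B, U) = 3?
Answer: -423/4 ≈ -105.75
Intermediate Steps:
m(G) = G/2 (m(G) = G*(½) = G/2)
x(Z) = (-1 + Z)*(-5 + Z) (x(Z) = (-5 + Z)*(-1 + Z) = (-1 + Z)*(-5 + Z))
I = 9 (I = -9*(4 - 5) = -9*(-1) = -3*(-3) = 9)
(q + x(m(-5)))*I = (-38 + (5 + ((½)*(-5))² - 3*(-5)))*9 = (-38 + (5 + (-5/2)² - 6*(-5/2)))*9 = (-38 + (5 + 25/4 + 15))*9 = (-38 + 105/4)*9 = -47/4*9 = -423/4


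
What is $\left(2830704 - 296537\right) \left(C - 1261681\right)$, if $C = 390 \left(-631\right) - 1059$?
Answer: $-3823627194610$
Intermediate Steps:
$C = -247149$ ($C = -246090 - 1059 = -247149$)
$\left(2830704 - 296537\right) \left(C - 1261681\right) = \left(2830704 - 296537\right) \left(-247149 - 1261681\right) = 2534167 \left(-1508830\right) = -3823627194610$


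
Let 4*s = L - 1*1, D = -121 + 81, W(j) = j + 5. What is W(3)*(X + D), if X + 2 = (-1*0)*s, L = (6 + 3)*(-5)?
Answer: -336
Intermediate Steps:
L = -45 (L = 9*(-5) = -45)
W(j) = 5 + j
D = -40
s = -23/2 (s = (-45 - 1*1)/4 = (-45 - 1)/4 = (1/4)*(-46) = -23/2 ≈ -11.500)
X = -2 (X = -2 - 1*0*(-23/2) = -2 + 0*(-23/2) = -2 + 0 = -2)
W(3)*(X + D) = (5 + 3)*(-2 - 40) = 8*(-42) = -336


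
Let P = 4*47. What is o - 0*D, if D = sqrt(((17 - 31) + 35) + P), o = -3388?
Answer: -3388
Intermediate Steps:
P = 188
D = sqrt(209) (D = sqrt(((17 - 31) + 35) + 188) = sqrt((-14 + 35) + 188) = sqrt(21 + 188) = sqrt(209) ≈ 14.457)
o - 0*D = -3388 - 0*sqrt(209) = -3388 - 1*0 = -3388 + 0 = -3388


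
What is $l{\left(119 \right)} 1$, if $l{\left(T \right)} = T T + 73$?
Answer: $14234$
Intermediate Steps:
$l{\left(T \right)} = 73 + T^{2}$ ($l{\left(T \right)} = T^{2} + 73 = 73 + T^{2}$)
$l{\left(119 \right)} 1 = \left(73 + 119^{2}\right) 1 = \left(73 + 14161\right) 1 = 14234 \cdot 1 = 14234$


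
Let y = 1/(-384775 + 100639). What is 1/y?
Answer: -284136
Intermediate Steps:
y = -1/284136 (y = 1/(-284136) = -1/284136 ≈ -3.5194e-6)
1/y = 1/(-1/284136) = -284136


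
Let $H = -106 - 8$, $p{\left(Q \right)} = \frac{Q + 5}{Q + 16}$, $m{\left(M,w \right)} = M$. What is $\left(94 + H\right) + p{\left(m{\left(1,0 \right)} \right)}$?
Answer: $- \frac{334}{17} \approx -19.647$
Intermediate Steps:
$p{\left(Q \right)} = \frac{5 + Q}{16 + Q}$
$H = -114$ ($H = -106 - 8 = -114$)
$\left(94 + H\right) + p{\left(m{\left(1,0 \right)} \right)} = \left(94 - 114\right) + \frac{5 + 1}{16 + 1} = -20 + \frac{1}{17} \cdot 6 = -20 + \frac{6}{17} = - \frac{334}{17}$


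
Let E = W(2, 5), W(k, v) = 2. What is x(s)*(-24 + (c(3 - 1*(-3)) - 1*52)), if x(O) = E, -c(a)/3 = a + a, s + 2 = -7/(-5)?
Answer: -224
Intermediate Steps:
s = -⅗ (s = -2 - 7/(-5) = -2 - 7*(-⅕) = -2 + 7/5 = -⅗ ≈ -0.60000)
c(a) = -6*a (c(a) = -3*(a + a) = -6*a)
E = 2
x(O) = 2
x(s)*(-24 + (c(3 - 1*(-3)) - 1*52)) = 2*(-24 + (-6*(3 - 1*(-3)) - 1*52)) = 2*(-24 + (-6*(3 + 3) - 52)) = 2*(-24 + (-6*6 - 52)) = 2*(-24 + (-36 - 52)) = 2*(-24 - 88) = 2*(-112) = -224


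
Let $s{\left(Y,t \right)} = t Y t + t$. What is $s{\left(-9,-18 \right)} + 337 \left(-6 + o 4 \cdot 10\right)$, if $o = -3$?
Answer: $-45396$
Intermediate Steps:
$s{\left(Y,t \right)} = t + Y t^{2}$ ($s{\left(Y,t \right)} = Y t t + t = Y t^{2} + t = t + Y t^{2}$)
$s{\left(-9,-18 \right)} + 337 \left(-6 + o 4 \cdot 10\right) = - 18 \left(1 - -162\right) + 337 \left(-6 + \left(-3\right) 4 \cdot 10\right) = - 18 \left(1 + 162\right) + 337 \left(-6 - 120\right) = \left(-18\right) 163 + 337 \left(-6 - 120\right) = -2934 + 337 \left(-126\right) = -2934 - 42462 = -45396$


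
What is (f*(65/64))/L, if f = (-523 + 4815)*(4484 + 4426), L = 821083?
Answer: 310713975/6568664 ≈ 47.302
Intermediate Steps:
f = 38241720 (f = 4292*8910 = 38241720)
(f*(65/64))/L = (38241720*(65/64))/821083 = (38241720*(65*(1/64)))*(1/821083) = (38241720*(65/64))*(1/821083) = (310713975/8)*(1/821083) = 310713975/6568664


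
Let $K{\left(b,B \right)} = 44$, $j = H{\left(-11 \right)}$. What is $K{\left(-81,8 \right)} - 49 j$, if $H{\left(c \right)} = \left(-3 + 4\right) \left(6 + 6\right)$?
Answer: $-544$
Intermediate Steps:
$H{\left(c \right)} = 12$ ($H{\left(c \right)} = 1 \cdot 12 = 12$)
$j = 12$
$K{\left(-81,8 \right)} - 49 j = 44 - 49 \cdot 12 = 44 - 588 = -544$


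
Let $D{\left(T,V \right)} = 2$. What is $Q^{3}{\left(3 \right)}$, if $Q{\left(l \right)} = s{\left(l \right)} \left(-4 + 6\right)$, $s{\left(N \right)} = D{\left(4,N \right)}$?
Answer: $64$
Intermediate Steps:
$s{\left(N \right)} = 2$
$Q{\left(l \right)} = 4$ ($Q{\left(l \right)} = 2 \left(-4 + 6\right) = 2 \cdot 2 = 4$)
$Q^{3}{\left(3 \right)} = 4^{3} = 64$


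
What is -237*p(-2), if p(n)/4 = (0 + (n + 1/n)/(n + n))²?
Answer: -5925/16 ≈ -370.31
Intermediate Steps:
p(n) = (n + 1/n)²/n² (p(n) = 4*(0 + (n + 1/n)/(n + n))² = 4*(0 + (n + 1/n)/((2*n)))² = 4*(0 + (n + 1/n)*(1/(2*n)))² = 4*(0 + (n + 1/n)/(2*n))² = 4*((n + 1/n)/(2*n))² = 4*((n + 1/n)²/(4*n²)) = (n + 1/n)²/n²)
-237*p(-2) = -237*(1 + (-2)²)²/(-2)⁴ = -237*(1 + 4)²/16 = -237*5²/16 = -237*25/16 = -5925/16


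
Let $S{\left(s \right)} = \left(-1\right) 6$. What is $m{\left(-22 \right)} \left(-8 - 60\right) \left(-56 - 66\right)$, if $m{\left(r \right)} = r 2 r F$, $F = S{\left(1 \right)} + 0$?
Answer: $-48183168$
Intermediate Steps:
$S{\left(s \right)} = -6$
$F = -6$ ($F = -6 + 0 = -6$)
$m{\left(r \right)} = - 12 r^{2}$ ($m{\left(r \right)} = r 2 r \left(-6\right) = 2 r^{2} \left(-6\right) = - 12 r^{2}$)
$m{\left(-22 \right)} \left(-8 - 60\right) \left(-56 - 66\right) = - 12 \left(-22\right)^{2} \left(-8 - 60\right) \left(-56 - 66\right) = \left(-12\right) 484 \left(\left(-68\right) \left(-122\right)\right) = \left(-5808\right) 8296 = -48183168$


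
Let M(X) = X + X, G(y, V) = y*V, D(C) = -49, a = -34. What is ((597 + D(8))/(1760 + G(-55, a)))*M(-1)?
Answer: -548/1815 ≈ -0.30193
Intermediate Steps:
G(y, V) = V*y
M(X) = 2*X
((597 + D(8))/(1760 + G(-55, a)))*M(-1) = ((597 - 49)/(1760 - 34*(-55)))*(2*(-1)) = (548/(1760 + 1870))*(-2) = (548/3630)*(-2) = (548*(1/3630))*(-2) = (274/1815)*(-2) = -548/1815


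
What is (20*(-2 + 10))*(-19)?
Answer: -3040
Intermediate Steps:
(20*(-2 + 10))*(-19) = (20*8)*(-19) = 160*(-19) = -3040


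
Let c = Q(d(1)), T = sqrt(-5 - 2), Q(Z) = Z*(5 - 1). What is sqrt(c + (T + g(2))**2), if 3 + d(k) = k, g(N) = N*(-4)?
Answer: sqrt(49 - 16*I*sqrt(7)) ≈ 7.5417 - 2.8065*I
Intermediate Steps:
g(N) = -4*N
d(k) = -3 + k
Q(Z) = 4*Z (Q(Z) = Z*4 = 4*Z)
T = I*sqrt(7) (T = sqrt(-7) = I*sqrt(7) ≈ 2.6458*I)
c = -8 (c = 4*(-3 + 1) = 4*(-2) = -8)
sqrt(c + (T + g(2))**2) = sqrt(-8 + (I*sqrt(7) - 4*2)**2) = sqrt(-8 + (I*sqrt(7) - 8)**2) = sqrt(-8 + (-8 + I*sqrt(7))**2)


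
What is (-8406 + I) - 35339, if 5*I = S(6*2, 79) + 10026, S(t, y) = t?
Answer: -208687/5 ≈ -41737.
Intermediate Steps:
I = 10038/5 (I = (6*2 + 10026)/5 = (12 + 10026)/5 = (1/5)*10038 = 10038/5 ≈ 2007.6)
(-8406 + I) - 35339 = (-8406 + 10038/5) - 35339 = -31992/5 - 35339 = -208687/5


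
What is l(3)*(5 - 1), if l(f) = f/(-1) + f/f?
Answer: -8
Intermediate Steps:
l(f) = 1 - f (l(f) = f*(-1) + 1 = -f + 1 = 1 - f)
l(3)*(5 - 1) = (1 - 1*3)*(5 - 1) = (1 - 3)*4 = -2*4 = -8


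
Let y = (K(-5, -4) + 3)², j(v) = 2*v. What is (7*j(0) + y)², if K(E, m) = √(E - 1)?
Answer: (3 + I*√6)⁴ ≈ -207.0 + 88.182*I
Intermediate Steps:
K(E, m) = √(-1 + E)
y = (3 + I*√6)² (y = (√(-1 - 5) + 3)² = (√(-6) + 3)² = (I*√6 + 3)² = (3 + I*√6)² ≈ 3.0 + 14.697*I)
(7*j(0) + y)² = (7*(2*0) + (3 + I*√6)²)² = (7*0 + (3 + I*√6)²)² = (0 + (3 + I*√6)²)² = ((3 + I*√6)²)² = (3 + I*√6)⁴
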